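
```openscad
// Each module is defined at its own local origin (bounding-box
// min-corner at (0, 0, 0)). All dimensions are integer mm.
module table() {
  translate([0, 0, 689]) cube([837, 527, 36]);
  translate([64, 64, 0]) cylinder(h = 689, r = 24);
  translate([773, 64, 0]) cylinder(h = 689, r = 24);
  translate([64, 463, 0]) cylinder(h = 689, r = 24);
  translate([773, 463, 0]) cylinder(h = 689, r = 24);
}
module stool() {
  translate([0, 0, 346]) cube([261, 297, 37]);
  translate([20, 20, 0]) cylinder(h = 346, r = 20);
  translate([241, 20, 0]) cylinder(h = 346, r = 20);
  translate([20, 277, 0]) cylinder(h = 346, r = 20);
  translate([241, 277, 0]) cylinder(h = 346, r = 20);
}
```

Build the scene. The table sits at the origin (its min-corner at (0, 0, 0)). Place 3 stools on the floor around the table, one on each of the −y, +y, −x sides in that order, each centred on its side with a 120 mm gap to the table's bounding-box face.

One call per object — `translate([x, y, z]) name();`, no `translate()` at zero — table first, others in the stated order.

table();
translate([288, -417, 0]) stool();
translate([288, 647, 0]) stool();
translate([-381, 115, 0]) stool();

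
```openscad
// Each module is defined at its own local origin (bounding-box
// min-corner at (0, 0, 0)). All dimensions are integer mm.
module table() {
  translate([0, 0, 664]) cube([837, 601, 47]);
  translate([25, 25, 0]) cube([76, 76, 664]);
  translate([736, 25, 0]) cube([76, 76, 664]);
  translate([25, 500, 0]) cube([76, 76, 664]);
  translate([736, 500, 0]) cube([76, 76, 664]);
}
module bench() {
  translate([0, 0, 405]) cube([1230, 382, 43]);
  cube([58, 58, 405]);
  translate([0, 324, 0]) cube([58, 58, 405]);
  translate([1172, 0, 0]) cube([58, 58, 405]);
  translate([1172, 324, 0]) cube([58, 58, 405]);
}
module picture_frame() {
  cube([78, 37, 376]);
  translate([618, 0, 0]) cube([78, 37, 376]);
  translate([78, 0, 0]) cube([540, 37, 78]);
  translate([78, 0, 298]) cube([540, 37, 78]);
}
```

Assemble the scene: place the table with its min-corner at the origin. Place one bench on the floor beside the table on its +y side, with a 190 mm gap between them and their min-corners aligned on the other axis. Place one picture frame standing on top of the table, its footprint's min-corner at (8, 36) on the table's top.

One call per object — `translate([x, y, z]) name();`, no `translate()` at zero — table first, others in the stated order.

table();
translate([0, 791, 0]) bench();
translate([8, 36, 711]) picture_frame();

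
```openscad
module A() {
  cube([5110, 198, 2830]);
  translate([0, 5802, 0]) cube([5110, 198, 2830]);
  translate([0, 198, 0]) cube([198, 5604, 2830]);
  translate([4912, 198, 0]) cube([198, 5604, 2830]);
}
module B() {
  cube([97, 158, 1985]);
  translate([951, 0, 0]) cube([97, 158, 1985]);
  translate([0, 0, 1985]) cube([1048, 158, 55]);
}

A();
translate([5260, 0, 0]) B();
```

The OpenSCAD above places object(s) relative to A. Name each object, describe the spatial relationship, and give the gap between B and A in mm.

The door frame's nearest face is 150 mm from the house frame's +x face.

A is a house frame. B is a door frame. The door frame is on the floor beside the house frame on its +x side. The gap between the door frame and the house frame is 150 mm.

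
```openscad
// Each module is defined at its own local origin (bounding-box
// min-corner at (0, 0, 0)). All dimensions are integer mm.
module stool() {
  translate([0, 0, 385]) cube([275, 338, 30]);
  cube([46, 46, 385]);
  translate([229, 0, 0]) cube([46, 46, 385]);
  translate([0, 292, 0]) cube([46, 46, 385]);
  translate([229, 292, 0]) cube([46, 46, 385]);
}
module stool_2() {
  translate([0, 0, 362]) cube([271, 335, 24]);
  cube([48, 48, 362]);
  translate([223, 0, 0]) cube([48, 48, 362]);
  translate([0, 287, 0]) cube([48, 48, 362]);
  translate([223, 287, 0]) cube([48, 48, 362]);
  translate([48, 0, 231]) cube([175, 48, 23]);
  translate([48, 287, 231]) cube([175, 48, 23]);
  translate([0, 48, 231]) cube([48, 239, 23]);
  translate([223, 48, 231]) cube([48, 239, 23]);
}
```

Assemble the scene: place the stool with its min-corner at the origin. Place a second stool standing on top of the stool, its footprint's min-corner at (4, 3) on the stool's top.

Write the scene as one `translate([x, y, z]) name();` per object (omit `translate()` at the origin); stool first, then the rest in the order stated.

stool();
translate([4, 3, 415]) stool_2();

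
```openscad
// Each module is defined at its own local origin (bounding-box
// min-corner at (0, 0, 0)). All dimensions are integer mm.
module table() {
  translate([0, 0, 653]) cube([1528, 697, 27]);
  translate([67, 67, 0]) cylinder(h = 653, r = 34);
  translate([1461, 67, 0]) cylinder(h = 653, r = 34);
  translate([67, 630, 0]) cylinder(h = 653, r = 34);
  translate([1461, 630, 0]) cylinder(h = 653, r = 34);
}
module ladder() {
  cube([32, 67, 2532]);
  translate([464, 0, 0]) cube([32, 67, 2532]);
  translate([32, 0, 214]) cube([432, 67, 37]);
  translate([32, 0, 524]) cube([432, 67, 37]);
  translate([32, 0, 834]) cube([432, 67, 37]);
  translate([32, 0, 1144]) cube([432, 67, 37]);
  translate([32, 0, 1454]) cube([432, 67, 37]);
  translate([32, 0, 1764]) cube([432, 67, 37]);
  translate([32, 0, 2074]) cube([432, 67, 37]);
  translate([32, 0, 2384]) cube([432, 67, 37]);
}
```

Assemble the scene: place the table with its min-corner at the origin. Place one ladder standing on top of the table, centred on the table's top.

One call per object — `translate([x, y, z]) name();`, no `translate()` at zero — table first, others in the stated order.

table();
translate([516, 315, 680]) ladder();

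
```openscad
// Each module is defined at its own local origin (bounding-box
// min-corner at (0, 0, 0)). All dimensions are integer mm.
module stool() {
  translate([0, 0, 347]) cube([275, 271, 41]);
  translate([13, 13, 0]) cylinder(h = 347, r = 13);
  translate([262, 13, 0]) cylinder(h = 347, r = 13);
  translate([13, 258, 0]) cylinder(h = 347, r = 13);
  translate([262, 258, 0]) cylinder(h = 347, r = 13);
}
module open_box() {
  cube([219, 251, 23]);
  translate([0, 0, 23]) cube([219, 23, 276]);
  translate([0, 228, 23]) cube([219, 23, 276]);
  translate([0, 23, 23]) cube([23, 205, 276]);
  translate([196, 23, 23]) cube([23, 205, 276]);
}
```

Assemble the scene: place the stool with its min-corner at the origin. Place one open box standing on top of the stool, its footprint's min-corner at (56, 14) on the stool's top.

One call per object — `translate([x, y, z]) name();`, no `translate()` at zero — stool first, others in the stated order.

stool();
translate([56, 14, 388]) open_box();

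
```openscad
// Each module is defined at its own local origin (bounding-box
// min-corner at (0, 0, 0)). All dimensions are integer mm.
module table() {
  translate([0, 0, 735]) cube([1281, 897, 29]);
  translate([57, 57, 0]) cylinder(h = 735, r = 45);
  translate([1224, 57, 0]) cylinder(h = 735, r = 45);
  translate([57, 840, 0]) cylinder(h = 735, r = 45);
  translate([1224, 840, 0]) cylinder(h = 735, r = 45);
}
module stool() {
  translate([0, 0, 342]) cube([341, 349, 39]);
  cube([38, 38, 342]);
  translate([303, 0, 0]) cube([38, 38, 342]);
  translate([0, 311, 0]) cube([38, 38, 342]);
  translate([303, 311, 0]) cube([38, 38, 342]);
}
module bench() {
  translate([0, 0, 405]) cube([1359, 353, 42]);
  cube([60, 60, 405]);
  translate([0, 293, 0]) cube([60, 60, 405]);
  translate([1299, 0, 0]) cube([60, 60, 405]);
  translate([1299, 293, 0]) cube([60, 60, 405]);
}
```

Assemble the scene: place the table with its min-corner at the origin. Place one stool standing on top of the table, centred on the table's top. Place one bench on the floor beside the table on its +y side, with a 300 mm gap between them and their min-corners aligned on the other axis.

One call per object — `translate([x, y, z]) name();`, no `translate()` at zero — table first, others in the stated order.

table();
translate([470, 274, 764]) stool();
translate([0, 1197, 0]) bench();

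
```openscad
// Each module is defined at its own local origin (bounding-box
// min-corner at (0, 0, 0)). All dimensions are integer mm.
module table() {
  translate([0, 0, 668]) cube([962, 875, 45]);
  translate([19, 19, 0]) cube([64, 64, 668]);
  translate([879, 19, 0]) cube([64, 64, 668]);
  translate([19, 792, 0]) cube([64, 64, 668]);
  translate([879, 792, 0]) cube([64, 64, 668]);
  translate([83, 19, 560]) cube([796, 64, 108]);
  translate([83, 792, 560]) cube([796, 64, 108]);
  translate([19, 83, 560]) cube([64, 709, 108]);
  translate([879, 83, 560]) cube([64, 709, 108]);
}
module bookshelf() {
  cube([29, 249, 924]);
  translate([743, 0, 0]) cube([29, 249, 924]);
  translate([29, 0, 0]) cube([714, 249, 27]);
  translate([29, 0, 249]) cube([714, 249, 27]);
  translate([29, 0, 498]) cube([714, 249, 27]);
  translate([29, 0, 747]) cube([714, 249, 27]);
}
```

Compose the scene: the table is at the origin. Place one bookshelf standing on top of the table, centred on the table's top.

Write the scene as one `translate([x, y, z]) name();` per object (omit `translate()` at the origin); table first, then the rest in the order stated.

table();
translate([95, 313, 713]) bookshelf();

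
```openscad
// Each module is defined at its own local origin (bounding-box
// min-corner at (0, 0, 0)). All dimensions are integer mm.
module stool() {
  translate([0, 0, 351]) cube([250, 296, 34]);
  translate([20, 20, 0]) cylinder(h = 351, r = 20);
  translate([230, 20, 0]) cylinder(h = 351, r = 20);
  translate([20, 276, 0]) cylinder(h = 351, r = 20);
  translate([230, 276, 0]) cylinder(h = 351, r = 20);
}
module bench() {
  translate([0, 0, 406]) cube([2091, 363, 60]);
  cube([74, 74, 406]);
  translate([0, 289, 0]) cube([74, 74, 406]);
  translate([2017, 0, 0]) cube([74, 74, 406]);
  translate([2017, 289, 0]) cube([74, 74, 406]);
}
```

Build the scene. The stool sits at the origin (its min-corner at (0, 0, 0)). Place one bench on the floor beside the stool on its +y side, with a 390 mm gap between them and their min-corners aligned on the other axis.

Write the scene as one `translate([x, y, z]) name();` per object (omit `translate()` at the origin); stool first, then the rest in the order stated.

stool();
translate([0, 686, 0]) bench();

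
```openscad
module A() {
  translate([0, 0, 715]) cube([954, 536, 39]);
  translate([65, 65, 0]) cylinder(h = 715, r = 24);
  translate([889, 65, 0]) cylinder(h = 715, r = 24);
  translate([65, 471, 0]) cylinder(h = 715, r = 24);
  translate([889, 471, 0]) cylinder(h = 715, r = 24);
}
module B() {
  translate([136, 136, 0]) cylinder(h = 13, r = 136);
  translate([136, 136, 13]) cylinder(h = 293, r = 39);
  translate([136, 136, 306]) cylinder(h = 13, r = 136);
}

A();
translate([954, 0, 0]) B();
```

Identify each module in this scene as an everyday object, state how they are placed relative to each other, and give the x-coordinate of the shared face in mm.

The table's +x face and the spool's −x face are both at x = 954 mm.

A is a table. B is a spool. The spool is against the table's +x side, with their −y faces flush. The x-coordinate of the shared face is 954 mm.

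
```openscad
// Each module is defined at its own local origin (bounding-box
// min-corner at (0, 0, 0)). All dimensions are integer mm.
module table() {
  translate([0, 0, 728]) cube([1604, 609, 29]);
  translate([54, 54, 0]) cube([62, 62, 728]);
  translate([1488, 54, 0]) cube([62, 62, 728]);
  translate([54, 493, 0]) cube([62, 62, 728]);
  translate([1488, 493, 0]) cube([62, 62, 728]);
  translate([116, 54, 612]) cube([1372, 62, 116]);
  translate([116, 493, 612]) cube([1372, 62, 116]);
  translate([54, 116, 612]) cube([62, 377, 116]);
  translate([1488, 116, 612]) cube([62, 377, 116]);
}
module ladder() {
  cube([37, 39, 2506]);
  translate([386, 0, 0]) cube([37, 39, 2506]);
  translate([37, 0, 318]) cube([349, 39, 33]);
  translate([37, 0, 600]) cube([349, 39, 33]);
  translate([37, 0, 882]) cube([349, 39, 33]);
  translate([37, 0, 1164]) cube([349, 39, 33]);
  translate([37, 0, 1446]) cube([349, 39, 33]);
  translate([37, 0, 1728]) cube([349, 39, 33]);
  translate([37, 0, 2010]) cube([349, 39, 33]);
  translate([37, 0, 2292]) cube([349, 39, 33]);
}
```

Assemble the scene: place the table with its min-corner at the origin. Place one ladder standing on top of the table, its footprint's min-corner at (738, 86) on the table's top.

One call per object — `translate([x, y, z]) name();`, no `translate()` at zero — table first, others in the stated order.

table();
translate([738, 86, 757]) ladder();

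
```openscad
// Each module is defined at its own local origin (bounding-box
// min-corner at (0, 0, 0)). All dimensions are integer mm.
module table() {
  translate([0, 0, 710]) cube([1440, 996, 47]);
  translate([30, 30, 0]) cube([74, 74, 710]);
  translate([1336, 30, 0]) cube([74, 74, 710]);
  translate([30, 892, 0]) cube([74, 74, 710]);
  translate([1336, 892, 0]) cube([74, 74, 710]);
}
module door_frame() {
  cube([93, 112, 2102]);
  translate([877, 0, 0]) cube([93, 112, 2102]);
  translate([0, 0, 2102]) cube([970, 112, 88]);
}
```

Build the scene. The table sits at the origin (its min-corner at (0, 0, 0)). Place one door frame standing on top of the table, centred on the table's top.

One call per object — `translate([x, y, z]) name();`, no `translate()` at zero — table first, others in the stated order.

table();
translate([235, 442, 757]) door_frame();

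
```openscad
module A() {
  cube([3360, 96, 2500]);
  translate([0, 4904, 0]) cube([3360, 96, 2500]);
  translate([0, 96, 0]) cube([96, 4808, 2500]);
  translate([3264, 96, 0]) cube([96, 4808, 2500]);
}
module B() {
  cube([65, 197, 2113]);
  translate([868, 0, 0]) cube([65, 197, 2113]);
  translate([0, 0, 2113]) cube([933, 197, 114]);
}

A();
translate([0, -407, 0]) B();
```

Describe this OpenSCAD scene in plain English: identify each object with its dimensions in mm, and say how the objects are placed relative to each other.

A is the wall frame of a small rectangular building: four walls, each 2500 mm tall and 96 mm thick, enclosing a footprint 3360 mm (x) by 5000 mm (y) outside-to-outside, with no floor or roof. The front and back walls (the −y and +y sides) span the full width; the two side walls fit between them.

B is a rectangular door frame: two vertical jambs of 65×197 mm section, 2113 mm tall, with a clear opening 803 mm wide between their inner faces. A header 114 mm tall and 197 mm deep lies on top of the jambs and spans the full outside width.

The door frame is on the floor beside the house frame on its −y side.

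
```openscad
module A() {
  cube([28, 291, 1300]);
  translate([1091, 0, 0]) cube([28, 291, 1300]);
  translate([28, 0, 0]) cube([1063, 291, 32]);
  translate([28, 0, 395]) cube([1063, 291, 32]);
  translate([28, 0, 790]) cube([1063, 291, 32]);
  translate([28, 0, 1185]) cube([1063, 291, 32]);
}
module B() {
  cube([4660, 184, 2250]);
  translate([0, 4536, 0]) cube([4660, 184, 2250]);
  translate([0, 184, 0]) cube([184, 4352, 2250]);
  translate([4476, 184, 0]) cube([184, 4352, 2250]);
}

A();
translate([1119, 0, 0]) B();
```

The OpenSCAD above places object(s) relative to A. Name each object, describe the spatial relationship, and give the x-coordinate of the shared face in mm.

The bookshelf's +x face and the house frame's −x face are both at x = 1119 mm.

A is a bookshelf. B is a house frame. The house frame is against the bookshelf's +x side, with their −y faces flush. The x-coordinate of the shared face is 1119 mm.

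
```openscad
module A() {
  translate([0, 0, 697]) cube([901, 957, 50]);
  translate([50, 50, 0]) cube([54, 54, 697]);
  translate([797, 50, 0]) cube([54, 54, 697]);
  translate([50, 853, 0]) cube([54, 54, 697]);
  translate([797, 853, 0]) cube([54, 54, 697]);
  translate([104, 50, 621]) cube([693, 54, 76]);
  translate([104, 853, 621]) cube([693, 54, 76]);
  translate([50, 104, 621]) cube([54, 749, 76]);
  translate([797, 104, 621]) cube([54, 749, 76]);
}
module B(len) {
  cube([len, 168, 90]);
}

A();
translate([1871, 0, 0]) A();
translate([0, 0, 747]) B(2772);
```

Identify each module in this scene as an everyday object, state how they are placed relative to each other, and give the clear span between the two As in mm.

Second table starts at x = 1871; first ends at x = 901; clear span = 1871 − 901 = 970 mm.

A is a table. B is a beam. A beam spans the tops of two tables. The clear span between the two tables is 970 mm.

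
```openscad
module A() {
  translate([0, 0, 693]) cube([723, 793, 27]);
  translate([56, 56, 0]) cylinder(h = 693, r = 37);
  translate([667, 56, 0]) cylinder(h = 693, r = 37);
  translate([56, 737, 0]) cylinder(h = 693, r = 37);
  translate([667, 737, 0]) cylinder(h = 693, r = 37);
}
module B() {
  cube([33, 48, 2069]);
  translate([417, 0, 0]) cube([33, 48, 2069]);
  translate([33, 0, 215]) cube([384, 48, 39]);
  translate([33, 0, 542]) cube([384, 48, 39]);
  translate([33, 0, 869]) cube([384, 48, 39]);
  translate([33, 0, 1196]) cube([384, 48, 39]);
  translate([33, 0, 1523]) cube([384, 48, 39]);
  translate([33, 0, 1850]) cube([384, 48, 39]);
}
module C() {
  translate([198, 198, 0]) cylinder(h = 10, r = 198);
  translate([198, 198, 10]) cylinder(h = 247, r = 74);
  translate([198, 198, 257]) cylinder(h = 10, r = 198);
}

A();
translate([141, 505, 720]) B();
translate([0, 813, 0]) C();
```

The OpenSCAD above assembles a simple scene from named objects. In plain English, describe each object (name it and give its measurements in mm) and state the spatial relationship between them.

A is a table: top 723 mm (x) × 793 mm (y), 27 mm thick, upper face at z = 720 mm, on four round legs of 74 mm diameter, each leg's bounding box inset 19 mm from the nearest pair of top edges, running from z = 0 to the bottom of the top.

B is a straight ladder. Two 33×48 mm vertical rails, 2069 mm tall, stand 450 mm apart (outside-to-outside) with their front faces coplanar on the −y side. 6 rungs, each 48 mm deep and 39 mm tall, span between the inner faces of the rails, front faces flush with the rails. The lowest rung's underside is at z = 215 mm and rungs are spaced 327 mm apart (underside to underside).

C is a spool: two coaxial disc flanges of radius 198 mm and thickness 10 mm, joined by a core cylinder of radius 74 mm and height 247 mm. The lower flange rests on z = 0 and the three cylinders share a vertical axis.

The ladder is on top of the table. The spool is on the floor beside the table on its +y side.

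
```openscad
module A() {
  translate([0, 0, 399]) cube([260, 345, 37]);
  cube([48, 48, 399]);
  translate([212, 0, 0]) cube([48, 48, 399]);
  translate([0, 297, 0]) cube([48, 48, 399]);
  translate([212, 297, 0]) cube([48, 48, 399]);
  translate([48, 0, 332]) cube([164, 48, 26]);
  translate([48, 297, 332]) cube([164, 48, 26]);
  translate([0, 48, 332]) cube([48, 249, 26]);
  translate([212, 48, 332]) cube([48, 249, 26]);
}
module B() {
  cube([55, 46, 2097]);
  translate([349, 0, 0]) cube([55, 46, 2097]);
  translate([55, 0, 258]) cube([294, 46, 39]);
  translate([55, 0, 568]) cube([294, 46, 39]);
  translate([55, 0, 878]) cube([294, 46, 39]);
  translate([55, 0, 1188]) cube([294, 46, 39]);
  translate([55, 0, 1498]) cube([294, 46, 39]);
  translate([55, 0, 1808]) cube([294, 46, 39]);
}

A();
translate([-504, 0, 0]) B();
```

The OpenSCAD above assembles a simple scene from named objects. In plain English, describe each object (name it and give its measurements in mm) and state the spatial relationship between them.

A is a four-legged stool. The seat is a 260×345×37 mm slab whose top surface is at z = 436 mm; four square legs, each 48×48 mm in cross-section, run from the floor (z = 0) to the underside of the seat, each flush with a corner of the seat. Four stretchers, 48 mm wide and 26 mm tall, connect adjacent legs with their undersides at z = 332 mm, each running between the inner faces of the legs it joins and aligned with the legs' outer faces on the other axis.

B is a straight ladder. Two 55×46 mm vertical rails, 2097 mm tall, stand 404 mm apart (outside-to-outside) with their front faces coplanar on the −y side. 6 rungs, each 46 mm deep and 39 mm tall, span between the inner faces of the rails, front faces flush with the rails. The lowest rung's underside is at z = 258 mm and rungs are spaced 310 mm apart (underside to underside).

The ladder is on the floor beside the stool on its −x side.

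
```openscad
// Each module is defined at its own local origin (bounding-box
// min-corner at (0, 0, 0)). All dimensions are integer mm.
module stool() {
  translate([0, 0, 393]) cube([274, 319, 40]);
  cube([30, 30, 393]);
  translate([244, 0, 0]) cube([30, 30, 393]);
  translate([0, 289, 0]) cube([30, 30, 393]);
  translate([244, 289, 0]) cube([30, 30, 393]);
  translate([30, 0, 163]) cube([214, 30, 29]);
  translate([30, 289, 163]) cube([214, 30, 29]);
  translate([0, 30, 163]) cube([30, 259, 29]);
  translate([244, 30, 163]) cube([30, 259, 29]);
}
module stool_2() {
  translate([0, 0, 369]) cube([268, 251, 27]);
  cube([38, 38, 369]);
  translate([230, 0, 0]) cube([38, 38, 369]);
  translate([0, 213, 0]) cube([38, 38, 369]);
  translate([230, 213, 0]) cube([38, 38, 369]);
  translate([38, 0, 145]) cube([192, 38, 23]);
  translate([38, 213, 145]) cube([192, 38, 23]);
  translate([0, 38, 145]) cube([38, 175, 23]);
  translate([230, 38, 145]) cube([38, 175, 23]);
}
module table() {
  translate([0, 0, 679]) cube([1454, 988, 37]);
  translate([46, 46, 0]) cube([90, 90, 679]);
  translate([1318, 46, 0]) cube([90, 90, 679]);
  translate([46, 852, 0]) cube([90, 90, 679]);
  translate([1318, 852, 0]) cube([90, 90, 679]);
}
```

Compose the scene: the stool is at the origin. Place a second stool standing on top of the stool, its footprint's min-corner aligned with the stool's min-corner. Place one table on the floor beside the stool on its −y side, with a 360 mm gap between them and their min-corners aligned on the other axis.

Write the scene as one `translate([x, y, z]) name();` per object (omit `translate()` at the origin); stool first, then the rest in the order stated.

stool();
translate([0, 0, 433]) stool_2();
translate([0, -1348, 0]) table();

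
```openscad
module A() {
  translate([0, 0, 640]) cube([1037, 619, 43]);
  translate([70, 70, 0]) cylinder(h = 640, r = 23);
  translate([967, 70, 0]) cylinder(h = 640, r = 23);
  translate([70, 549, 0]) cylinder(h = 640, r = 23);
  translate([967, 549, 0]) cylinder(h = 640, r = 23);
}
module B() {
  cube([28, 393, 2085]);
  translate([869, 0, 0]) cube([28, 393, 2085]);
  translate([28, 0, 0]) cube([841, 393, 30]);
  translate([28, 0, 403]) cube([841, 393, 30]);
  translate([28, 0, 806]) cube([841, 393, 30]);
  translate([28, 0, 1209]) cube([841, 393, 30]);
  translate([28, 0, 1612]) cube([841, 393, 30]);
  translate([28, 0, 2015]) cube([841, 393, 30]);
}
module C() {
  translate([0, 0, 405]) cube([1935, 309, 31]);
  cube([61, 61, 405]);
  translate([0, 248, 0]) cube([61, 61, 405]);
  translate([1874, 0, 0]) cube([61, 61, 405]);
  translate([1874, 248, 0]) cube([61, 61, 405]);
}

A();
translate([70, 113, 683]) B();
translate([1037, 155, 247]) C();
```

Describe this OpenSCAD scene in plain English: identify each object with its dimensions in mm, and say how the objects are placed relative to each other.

A is a rectangular dining table. The top is 1037×619×43 mm with its upper surface at z = 683 mm. It stands on four round legs of 46 mm diameter, each leg's bounding box inset 47 mm from the nearest pair of top edges, running from the floor to the underside of the top.

B is an open bookshelf. Two side panels, each 28 mm thick, 393 mm deep and 2085 mm tall, stand 897 mm apart (outside-to-outside). Between them sit 6 shelves, each 30 mm thick and 393 mm deep, spanning the full gap between the sides. The bottom shelf rests on the floor (its underside at z = 0) and the clear gap between one shelf's top and the next shelf's underside is 373 mm.

C is a long wooden bench with a 1935 mm (x) × 309 mm (y) seat, 31 mm thick, its top surface 436 mm above the floor. Four 61 mm square legs at the seat corners, flush with the edges, run from z = 0 to the seat underside.

The bookshelf is on top of the table, centred. The bench is beside the table with their tops flush at z = 683.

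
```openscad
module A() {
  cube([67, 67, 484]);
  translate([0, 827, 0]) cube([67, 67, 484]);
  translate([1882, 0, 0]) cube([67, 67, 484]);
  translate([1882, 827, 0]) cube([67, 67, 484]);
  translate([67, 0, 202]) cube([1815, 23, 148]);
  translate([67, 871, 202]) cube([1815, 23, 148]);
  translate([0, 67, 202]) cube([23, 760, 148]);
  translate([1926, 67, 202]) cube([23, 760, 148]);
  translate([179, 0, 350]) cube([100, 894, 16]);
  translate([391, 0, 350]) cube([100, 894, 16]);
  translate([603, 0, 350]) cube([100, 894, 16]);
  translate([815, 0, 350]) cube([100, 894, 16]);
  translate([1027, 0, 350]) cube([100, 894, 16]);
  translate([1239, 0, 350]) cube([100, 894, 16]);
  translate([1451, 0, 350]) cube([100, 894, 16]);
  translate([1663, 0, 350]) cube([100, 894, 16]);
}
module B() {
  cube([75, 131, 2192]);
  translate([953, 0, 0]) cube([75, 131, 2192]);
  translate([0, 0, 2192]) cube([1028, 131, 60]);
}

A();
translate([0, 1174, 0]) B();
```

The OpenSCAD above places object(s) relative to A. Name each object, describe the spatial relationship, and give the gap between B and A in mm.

A is a bed frame. B is a door frame. The door frame is on the floor beside the bed frame on its +y side. The gap between the door frame and the bed frame is 280 mm.

The door frame's nearest face is 280 mm from the bed frame's +y face.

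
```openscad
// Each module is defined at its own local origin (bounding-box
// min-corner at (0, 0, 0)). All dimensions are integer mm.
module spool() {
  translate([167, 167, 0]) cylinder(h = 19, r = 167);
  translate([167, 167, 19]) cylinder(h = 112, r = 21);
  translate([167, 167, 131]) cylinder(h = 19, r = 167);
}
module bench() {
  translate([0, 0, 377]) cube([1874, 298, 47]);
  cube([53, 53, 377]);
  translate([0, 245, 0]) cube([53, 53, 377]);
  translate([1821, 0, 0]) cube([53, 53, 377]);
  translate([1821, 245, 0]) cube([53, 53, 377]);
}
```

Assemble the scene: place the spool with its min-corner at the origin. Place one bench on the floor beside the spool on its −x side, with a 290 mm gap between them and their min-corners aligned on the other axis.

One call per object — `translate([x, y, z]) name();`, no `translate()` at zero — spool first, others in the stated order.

spool();
translate([-2164, 0, 0]) bench();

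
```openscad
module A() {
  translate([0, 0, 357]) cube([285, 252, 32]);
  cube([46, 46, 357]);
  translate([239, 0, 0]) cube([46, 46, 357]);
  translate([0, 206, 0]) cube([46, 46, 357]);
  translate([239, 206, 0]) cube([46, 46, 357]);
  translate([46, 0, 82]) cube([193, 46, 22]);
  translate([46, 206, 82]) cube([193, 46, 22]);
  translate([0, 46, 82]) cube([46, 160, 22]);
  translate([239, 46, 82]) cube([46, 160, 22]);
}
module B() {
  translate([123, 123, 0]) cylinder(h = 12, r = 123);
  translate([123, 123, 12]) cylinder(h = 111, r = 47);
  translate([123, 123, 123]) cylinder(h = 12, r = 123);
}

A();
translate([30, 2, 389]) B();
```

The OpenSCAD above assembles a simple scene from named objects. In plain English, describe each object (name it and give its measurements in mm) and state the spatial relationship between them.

A is a four-legged stool. The seat is 285×252 mm, 32 mm thick, top at z = 389 mm. It stands on four square legs, each 46×46 mm in cross-section, from z = 0 to the seat underside, each flush with a corner of the seat. Four stretchers, 46 mm wide and 22 mm tall, connect adjacent legs with their undersides at z = 82 mm, each running between the inner faces of the legs it joins and aligned with the legs' outer faces on the other axis.

B is a spool: two coaxial disc flanges of radius 123 mm and thickness 12 mm, joined by a core cylinder of radius 47 mm and height 111 mm. The lower flange rests on z = 0 and the three cylinders share a vertical axis.

The spool is on top of the stool.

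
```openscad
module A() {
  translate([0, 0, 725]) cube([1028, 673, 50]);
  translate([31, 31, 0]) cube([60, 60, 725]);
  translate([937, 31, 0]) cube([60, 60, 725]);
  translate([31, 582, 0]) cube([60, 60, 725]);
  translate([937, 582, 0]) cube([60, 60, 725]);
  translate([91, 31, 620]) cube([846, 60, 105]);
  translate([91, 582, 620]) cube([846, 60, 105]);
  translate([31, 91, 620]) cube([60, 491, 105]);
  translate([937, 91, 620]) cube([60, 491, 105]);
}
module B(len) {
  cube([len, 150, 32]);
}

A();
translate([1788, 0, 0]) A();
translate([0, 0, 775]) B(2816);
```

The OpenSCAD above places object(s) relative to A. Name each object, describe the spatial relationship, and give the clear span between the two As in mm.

Second table starts at x = 1788; first ends at x = 1028; clear span = 1788 − 1028 = 760 mm.

A is a table. B is a beam. A beam spans the tops of two tables. The clear span between the two tables is 760 mm.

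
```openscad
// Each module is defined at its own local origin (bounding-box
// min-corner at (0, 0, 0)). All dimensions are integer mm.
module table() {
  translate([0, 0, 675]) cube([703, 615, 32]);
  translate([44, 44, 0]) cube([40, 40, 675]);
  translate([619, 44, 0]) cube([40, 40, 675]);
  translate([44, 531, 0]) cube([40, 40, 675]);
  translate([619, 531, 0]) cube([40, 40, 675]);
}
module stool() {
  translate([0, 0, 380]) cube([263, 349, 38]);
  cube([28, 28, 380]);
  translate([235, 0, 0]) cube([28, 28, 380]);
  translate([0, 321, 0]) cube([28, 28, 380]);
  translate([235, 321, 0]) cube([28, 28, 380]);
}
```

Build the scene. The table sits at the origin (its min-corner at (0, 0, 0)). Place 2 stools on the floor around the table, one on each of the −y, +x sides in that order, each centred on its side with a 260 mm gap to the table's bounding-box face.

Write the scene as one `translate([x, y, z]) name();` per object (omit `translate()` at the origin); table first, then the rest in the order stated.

table();
translate([220, -609, 0]) stool();
translate([963, 133, 0]) stool();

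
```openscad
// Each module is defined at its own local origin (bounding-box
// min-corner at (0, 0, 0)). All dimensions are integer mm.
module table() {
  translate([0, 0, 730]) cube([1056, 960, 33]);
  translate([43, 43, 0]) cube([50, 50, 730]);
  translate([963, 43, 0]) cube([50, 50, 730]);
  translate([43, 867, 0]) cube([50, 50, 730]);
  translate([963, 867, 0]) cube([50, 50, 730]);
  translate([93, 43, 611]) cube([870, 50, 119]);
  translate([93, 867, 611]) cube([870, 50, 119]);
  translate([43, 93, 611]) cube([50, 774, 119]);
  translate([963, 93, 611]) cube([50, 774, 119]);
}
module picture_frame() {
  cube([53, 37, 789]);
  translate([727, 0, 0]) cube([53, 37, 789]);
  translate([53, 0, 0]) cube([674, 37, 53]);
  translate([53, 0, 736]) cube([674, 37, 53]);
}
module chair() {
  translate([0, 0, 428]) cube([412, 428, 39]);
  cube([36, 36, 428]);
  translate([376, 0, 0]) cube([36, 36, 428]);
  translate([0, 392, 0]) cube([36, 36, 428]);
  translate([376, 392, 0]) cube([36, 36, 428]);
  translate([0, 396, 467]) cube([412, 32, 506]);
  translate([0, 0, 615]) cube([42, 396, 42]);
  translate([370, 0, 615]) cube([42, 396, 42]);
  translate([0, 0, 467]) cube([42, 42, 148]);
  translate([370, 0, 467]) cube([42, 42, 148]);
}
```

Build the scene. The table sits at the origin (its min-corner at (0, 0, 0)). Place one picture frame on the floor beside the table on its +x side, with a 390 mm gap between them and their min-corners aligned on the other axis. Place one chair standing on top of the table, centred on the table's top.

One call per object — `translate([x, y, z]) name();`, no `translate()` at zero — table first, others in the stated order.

table();
translate([1446, 0, 0]) picture_frame();
translate([322, 266, 763]) chair();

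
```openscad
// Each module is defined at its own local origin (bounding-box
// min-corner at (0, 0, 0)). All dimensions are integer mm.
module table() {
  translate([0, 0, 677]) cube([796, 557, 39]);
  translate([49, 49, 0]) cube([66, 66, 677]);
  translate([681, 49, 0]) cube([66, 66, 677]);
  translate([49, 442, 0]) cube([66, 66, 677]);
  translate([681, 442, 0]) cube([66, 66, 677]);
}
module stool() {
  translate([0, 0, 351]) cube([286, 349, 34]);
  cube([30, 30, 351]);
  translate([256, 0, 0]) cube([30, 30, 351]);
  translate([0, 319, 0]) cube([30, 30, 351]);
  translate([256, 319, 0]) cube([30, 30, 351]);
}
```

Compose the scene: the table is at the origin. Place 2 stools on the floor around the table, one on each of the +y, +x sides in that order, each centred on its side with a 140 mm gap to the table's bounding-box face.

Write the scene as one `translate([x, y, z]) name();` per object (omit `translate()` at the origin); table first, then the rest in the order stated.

table();
translate([255, 697, 0]) stool();
translate([936, 104, 0]) stool();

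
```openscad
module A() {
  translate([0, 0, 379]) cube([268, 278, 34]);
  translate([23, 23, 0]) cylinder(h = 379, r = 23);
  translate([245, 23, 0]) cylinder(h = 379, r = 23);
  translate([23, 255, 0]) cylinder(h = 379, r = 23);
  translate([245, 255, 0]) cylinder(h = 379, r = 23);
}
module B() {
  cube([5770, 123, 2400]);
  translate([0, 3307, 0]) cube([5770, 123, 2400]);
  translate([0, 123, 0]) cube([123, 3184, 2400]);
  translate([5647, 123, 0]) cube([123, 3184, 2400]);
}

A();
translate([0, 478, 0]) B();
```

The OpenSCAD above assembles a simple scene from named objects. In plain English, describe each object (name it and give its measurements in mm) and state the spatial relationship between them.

A is a four-legged stool. The seat is 268×278 mm, 34 mm thick, top at z = 413 mm. It stands on four round legs, each 46 mm in diameter, from z = 0 to the seat underside, each leg's axis is inset half a diameter from the nearest pair of seat edges (so the leg's bounding box is flush with the corner).

B is a box-shaped house frame (walls only): outside footprint 5770×3430 mm, wall height 2400 mm, wall thickness 123 mm. The two y-facing walls run the full x-width; the two x-facing walls fit between the inner faces of the y-facing walls.

The house frame is on the floor beside the stool on its +y side.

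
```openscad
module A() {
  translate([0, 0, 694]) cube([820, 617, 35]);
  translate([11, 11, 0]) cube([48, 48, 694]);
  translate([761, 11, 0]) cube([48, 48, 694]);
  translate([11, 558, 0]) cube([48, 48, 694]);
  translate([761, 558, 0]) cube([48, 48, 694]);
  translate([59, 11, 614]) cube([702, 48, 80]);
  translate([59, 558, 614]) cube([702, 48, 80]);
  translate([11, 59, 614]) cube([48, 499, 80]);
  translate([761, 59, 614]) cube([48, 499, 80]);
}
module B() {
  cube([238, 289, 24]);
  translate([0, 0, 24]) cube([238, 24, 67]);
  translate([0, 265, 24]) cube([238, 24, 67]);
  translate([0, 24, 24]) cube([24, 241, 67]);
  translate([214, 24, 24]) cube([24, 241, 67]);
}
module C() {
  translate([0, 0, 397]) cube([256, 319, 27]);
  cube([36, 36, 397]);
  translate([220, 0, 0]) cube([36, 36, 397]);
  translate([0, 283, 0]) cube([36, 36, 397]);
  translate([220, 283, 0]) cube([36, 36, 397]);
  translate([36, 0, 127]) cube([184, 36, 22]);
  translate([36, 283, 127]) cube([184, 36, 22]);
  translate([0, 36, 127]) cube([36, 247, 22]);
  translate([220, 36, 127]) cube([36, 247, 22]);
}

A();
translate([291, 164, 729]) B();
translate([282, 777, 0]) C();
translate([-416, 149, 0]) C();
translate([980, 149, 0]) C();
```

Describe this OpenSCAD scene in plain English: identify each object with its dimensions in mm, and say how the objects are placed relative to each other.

A is a rectangular dining table. The top is 820×617×35 mm with its upper surface at z = 729 mm. It stands on four 48×48 mm square legs, each inset 11 mm from the nearest pair of top edges, running from the floor to the underside of the top. Four apron rails, 48 mm thick and 80 mm tall, run between adjacent legs with their top edges flush with the underside of the top and their outer faces flush with the legs' outer faces.

B is an open storage box with external size 238×289×91 mm and wall thickness 24 mm (the base is also 24 mm thick). The base covers the whole footprint; the four walls stand on the base, with the y-facing walls full-width and the x-facing walls fitting between their inner faces.

C is a four-legged stool. The seat is a 256×319×27 mm slab whose top surface is at z = 424 mm; four square legs, each 36×36 mm in cross-section, run from the floor (z = 0) to the underside of the seat, each flush with a corner of the seat. Four stretchers, 36 mm wide and 22 mm tall, connect adjacent legs with their undersides at z = 127 mm, each running between the inner faces of the legs it joins and aligned with the legs' outer faces on the other axis.

The open box is on top of the table, centred. Three stools sit around the table at the +y, −x, +x sides.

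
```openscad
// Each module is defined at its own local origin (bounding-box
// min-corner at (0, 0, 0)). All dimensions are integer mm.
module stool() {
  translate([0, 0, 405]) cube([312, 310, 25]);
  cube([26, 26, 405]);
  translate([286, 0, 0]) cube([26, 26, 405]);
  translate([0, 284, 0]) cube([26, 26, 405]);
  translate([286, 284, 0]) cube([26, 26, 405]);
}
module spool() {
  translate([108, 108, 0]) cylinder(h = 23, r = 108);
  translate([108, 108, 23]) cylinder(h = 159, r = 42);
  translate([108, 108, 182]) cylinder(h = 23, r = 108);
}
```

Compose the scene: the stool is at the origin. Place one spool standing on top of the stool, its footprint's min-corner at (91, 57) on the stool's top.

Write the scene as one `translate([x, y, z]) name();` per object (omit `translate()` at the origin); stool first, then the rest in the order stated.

stool();
translate([91, 57, 430]) spool();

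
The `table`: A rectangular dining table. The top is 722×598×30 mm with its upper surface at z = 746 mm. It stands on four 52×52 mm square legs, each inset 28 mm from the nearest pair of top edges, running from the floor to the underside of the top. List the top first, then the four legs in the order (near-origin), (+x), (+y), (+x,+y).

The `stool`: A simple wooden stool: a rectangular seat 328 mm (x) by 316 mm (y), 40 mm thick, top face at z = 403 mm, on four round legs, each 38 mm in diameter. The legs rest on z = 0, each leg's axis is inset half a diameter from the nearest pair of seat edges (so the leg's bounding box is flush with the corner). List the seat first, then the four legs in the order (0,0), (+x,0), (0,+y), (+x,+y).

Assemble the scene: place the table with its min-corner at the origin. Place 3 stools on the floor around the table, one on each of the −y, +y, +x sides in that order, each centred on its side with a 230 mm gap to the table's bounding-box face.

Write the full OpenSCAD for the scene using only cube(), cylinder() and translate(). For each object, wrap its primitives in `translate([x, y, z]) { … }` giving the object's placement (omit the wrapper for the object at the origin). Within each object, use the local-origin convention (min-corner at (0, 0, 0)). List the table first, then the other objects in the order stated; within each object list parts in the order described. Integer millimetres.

translate([0, 0, 716]) cube([722, 598, 30]);
translate([28, 28, 0]) cube([52, 52, 716]);
translate([642, 28, 0]) cube([52, 52, 716]);
translate([28, 518, 0]) cube([52, 52, 716]);
translate([642, 518, 0]) cube([52, 52, 716]);
translate([197, -546, 0]) {
  translate([0, 0, 363]) cube([328, 316, 40]);
  translate([19, 19, 0]) cylinder(h = 363, r = 19);
  translate([309, 19, 0]) cylinder(h = 363, r = 19);
  translate([19, 297, 0]) cylinder(h = 363, r = 19);
  translate([309, 297, 0]) cylinder(h = 363, r = 19);
}
translate([197, 828, 0]) {
  translate([0, 0, 363]) cube([328, 316, 40]);
  translate([19, 19, 0]) cylinder(h = 363, r = 19);
  translate([309, 19, 0]) cylinder(h = 363, r = 19);
  translate([19, 297, 0]) cylinder(h = 363, r = 19);
  translate([309, 297, 0]) cylinder(h = 363, r = 19);
}
translate([952, 141, 0]) {
  translate([0, 0, 363]) cube([328, 316, 40]);
  translate([19, 19, 0]) cylinder(h = 363, r = 19);
  translate([309, 19, 0]) cylinder(h = 363, r = 19);
  translate([19, 297, 0]) cylinder(h = 363, r = 19);
  translate([309, 297, 0]) cylinder(h = 363, r = 19);
}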